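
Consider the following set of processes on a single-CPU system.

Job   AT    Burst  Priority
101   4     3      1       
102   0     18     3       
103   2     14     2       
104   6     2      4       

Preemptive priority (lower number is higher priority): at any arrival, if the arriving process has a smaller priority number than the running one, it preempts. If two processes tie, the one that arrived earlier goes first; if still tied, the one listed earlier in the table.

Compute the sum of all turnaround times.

86

Timeline: | 102 0-2 | 103 2-4 | 101 4-7 | 103 7-19 | 102 19-35 | 104 35-37 |
Completion: 101=7  102=35  103=19  104=37
Turnaround (C−A): 101=3  102=35  103=17  104=31
Turnaround = completion − arrival: 101=3, 102=35, 103=17, 104=31
Total turnaround = 3 + 35 + 17 + 31 = 86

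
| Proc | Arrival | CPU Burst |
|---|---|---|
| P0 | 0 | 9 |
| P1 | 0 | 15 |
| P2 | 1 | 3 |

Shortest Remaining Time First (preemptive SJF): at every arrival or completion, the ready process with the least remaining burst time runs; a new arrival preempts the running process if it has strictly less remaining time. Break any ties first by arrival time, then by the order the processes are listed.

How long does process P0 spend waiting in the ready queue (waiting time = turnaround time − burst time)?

Gantt: | P0 0-1 | P2 1-4 | P0 4-12 | P1 12-27 |
Completion: P0=12  P1=27  P2=4
Waiting(P0) = turnaround − burst = 12 − 9 = 3

3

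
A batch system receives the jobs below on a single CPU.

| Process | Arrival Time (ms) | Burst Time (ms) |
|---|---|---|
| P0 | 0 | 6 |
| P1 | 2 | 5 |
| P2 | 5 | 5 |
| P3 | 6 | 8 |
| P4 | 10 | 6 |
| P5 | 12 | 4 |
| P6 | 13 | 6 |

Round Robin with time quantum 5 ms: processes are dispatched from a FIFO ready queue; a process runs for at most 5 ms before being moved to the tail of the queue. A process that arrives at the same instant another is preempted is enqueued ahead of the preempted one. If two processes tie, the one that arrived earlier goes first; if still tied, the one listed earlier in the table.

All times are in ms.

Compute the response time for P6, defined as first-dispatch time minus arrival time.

Gantt: | P0 0-5 | P1 5-10 | P2 10-15 | P0 15-16 | P3 16-21 | P4 21-26 | P5 26-30 | P6 30-35 | P3 35-38 | P4 38-39 | P6 39-40 |
Completion: P0=16  P1=10  P2=15  P3=38  P4=39  P5=30  P6=40
Turnaround (C−A): P0=16  P1=8  P2=10  P3=32  P4=29  P5=18  P6=27
Response(P6) = first start − arrival = 30 − 13 = 17

17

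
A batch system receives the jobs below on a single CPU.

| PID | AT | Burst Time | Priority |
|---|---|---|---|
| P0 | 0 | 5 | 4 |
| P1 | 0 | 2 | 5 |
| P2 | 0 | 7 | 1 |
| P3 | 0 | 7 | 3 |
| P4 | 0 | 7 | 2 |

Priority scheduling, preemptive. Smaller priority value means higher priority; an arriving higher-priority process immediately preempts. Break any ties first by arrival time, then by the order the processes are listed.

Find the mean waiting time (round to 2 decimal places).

Gantt: | P2 0-7 | P4 7-14 | P3 14-21 | P0 21-26 | P1 26-28 |
Completion: P0=26  P1=28  P2=7  P3=21  P4=14
Turnaround (C−A): P0=26  P1=28  P2=7  P3=21  P4=14
Waiting times: P0=21, P1=26, P2=0, P3=14, P4=7
Average waiting = (21+26+0+14+7) / 5 = 68/5 = 13.60

13.60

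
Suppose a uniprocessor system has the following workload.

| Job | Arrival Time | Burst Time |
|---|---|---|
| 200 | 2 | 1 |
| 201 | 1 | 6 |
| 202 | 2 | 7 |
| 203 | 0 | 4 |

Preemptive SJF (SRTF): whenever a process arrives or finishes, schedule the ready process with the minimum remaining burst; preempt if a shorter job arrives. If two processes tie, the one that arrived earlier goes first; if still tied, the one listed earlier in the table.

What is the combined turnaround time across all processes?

32

Timeline: | 203 0-2 | 200 2-3 | 203 3-5 | 201 5-11 | 202 11-18 |
Completion: 200=3  201=11  202=18  203=5
Turnaround (C−A): 200=1  201=10  202=16  203=5
Turnaround = completion − arrival: 200=1, 201=10, 202=16, 203=5
Total turnaround = 1 + 10 + 16 + 5 = 32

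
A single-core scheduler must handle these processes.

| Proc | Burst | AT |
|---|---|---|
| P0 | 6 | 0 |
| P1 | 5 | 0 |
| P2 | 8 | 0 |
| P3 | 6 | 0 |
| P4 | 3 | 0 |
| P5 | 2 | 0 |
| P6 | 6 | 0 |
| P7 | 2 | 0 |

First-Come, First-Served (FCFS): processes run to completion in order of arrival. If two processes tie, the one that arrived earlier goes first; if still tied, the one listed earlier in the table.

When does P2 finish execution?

Timeline: | P0 0-6 | P1 6-11 | P2 11-19 | P3 19-25 | P4 25-28 | P5 28-30 | P6 30-36 | P7 36-38 |
Completion: P0=6  P1=11  P2=19  P3=25  P4=28  P5=30  P6=36  P7=38
Turnaround (C−A): P0=6  P1=11  P2=19  P3=25  P4=28  P5=30  P6=36  P7=38

19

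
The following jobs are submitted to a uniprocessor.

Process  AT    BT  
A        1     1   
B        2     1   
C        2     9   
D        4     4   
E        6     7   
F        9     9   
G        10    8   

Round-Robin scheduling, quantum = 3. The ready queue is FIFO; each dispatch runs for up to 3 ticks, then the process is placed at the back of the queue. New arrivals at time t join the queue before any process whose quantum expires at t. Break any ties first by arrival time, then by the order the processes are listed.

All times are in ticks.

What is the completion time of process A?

Timeline: | idle 0-1 | A 1-2 | B 2-3 | C 3-6 | D 6-9 | E 9-12 | C 12-15 | F 15-18 | D 18-19 | G 19-22 | E 22-25 | C 25-28 | F 28-31 | G 31-34 | E 34-35 | F 35-38 | G 38-40 |
Completion: A=2  B=3  C=28  D=19  E=35  F=38  G=40

2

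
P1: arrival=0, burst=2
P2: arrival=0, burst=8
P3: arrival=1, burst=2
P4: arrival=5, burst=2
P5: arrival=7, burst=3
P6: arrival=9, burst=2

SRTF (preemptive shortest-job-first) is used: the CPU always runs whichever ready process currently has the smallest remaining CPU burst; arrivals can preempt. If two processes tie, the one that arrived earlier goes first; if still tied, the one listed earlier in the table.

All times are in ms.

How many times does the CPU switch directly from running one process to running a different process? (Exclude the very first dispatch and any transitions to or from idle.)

Timeline: | P1 0-2 | P3 2-4 | P2 4-5 | P4 5-7 | P5 7-10 | P6 10-12 | P2 12-19 |
Completion: P1=2  P2=19  P3=4  P4=7  P5=10  P6=12

6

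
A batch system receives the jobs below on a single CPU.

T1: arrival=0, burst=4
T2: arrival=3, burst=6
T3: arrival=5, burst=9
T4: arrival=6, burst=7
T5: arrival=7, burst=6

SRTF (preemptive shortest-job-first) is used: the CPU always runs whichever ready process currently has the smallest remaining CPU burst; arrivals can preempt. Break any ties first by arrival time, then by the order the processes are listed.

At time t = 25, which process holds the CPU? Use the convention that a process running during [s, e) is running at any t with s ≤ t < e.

T3

Gantt: | T1 0-4 | T2 4-10 | T5 10-16 | T4 16-23 | T3 23-32 |
Completion: T1=4  T2=10  T3=32  T4=23  T5=16
Turnaround (C−A): T1=4  T2=7  T3=27  T4=17  T5=9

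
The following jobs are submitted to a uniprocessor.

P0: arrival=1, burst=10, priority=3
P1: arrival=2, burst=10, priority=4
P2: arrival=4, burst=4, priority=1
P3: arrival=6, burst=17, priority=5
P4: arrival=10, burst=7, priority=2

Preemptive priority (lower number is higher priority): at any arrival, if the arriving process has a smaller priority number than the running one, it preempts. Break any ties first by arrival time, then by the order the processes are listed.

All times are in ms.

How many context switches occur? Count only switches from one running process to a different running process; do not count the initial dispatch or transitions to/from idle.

Timeline: | idle 0-1 | P0 1-4 | P2 4-8 | P0 8-10 | P4 10-17 | P0 17-22 | P1 22-32 | P3 32-49 |
Completion: P0=22  P1=32  P2=8  P3=49  P4=17
Turnaround (C−A): P0=21  P1=30  P2=4  P3=43  P4=7

6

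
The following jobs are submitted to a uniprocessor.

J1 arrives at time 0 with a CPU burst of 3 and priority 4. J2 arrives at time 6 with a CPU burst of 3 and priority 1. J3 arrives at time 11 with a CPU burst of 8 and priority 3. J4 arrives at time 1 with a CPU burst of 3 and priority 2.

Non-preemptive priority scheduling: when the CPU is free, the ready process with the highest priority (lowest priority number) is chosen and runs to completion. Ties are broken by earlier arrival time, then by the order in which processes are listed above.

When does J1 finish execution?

3

Gantt: | J1 0-3 | J4 3-6 | J2 6-9 | idle 9-11 | J3 11-19 |
Completion: J1=3  J2=9  J3=19  J4=6
Turnaround (C−A): J1=3  J2=3  J3=8  J4=5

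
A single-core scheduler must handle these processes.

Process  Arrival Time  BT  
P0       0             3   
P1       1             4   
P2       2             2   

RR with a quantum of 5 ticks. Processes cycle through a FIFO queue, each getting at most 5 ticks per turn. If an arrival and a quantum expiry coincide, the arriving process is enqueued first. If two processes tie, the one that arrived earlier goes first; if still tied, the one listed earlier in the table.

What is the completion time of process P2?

Timeline: | P0 0-3 | P1 3-7 | P2 7-9 |
Completion: P0=3  P1=7  P2=9

9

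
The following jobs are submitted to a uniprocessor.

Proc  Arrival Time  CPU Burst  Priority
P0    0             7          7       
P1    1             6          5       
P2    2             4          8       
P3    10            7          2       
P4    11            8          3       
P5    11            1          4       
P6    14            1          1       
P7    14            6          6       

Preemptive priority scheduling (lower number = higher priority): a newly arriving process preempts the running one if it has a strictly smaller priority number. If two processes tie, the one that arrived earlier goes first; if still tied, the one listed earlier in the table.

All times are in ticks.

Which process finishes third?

Gantt: | P0 0-1 | P1 1-7 | P0 7-10 | P3 10-14 | P6 14-15 | P3 15-18 | P4 18-26 | P5 26-27 | P7 27-33 | P0 33-36 | P2 36-40 |
Completion: P0=36  P1=7  P2=40  P3=18  P4=26  P5=27  P6=15  P7=33
Turnaround (C−A): P0=36  P1=6  P2=38  P3=8  P4=15  P5=16  P6=1  P7=19
Finish order: P1 → P6 → P3 → P4 → P5 → P7 → P0 → P2

P3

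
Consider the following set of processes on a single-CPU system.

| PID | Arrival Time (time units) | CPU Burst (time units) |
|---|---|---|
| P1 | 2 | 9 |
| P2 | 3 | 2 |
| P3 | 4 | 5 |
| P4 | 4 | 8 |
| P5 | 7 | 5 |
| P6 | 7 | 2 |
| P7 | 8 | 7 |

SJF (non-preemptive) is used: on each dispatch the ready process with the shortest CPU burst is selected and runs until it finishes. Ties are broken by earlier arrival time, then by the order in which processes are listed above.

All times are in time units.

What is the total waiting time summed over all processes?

83

Gantt: | idle 0-2 | P1 2-11 | P2 11-13 | P6 13-15 | P3 15-20 | P5 20-25 | P7 25-32 | P4 32-40 |
Completion: P1=11  P2=13  P3=20  P4=40  P5=25  P6=15  P7=32
Turnaround (C−A): P1=9  P2=10  P3=16  P4=36  P5=18  P6=8  P7=24
Waiting = turnaround − burst: P1=0, P2=8, P3=11, P4=28, P5=13, P6=6, P7=17
Total waiting = 0 + 8 + 11 + 28 + 13 + 6 + 17 = 83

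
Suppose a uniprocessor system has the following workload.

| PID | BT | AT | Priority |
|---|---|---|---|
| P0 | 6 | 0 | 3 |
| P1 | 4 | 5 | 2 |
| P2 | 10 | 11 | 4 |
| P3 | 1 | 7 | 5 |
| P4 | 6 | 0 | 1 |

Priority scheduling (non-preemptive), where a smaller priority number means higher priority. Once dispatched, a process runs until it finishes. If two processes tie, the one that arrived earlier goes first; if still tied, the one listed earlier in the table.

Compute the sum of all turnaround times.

62

Gantt: | P4 0-6 | P1 6-10 | P0 10-16 | P2 16-26 | P3 26-27 |
Completion: P0=16  P1=10  P2=26  P3=27  P4=6
Turnaround = completion − arrival: P0=16, P1=5, P2=15, P3=20, P4=6
Total turnaround = 16 + 5 + 15 + 20 + 6 = 62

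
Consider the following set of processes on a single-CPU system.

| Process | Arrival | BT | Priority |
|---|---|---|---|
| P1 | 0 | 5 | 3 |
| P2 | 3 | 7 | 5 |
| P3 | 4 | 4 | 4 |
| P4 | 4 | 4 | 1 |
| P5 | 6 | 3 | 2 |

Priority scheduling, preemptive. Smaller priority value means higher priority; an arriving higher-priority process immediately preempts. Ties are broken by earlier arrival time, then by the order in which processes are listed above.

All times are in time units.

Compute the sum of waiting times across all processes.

Gantt: | P1 0-4 | P4 4-8 | P5 8-11 | P1 11-12 | P3 12-16 | P2 16-23 |
Completion: P1=12  P2=23  P3=16  P4=8  P5=11
Waiting = turnaround − burst: P1=7, P2=13, P3=8, P4=0, P5=2
Total waiting = 7 + 13 + 8 + 0 + 2 = 30

30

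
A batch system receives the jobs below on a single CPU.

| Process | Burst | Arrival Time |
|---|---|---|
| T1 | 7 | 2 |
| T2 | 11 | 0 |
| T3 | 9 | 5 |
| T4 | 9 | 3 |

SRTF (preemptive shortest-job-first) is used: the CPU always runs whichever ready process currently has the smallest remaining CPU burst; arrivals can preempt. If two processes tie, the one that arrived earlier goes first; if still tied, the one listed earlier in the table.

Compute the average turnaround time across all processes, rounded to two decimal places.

20.00

Gantt: | T2 0-2 | T1 2-9 | T2 9-18 | T4 18-27 | T3 27-36 |
Completion: T1=9  T2=18  T3=36  T4=27
Turnaround times: T1=7, T2=18, T3=31, T4=24
Average turnaround = (7+18+31+24) / 4 = 80/4 = 20.00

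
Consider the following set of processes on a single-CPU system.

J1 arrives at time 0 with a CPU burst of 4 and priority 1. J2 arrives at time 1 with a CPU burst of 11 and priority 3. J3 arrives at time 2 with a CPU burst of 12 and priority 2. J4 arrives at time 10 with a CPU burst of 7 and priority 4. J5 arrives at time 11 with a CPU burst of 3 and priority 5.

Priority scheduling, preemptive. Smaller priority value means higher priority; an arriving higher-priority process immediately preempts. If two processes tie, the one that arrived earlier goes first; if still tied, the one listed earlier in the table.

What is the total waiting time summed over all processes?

57

Timeline: | J1 0-4 | J3 4-16 | J2 16-27 | J4 27-34 | J5 34-37 |
Completion: J1=4  J2=27  J3=16  J4=34  J5=37
Turnaround (C−A): J1=4  J2=26  J3=14  J4=24  J5=26
Waiting = turnaround − burst: J1=0, J2=15, J3=2, J4=17, J5=23
Total waiting = 0 + 15 + 2 + 17 + 23 = 57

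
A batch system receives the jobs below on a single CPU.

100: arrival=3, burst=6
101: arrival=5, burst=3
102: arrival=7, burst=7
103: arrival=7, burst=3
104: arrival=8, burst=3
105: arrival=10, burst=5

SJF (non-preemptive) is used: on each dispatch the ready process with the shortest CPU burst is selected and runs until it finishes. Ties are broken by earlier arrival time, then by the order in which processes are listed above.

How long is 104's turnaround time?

10

Gantt: | idle 0-3 | 100 3-9 | 101 9-12 | 103 12-15 | 104 15-18 | 105 18-23 | 102 23-30 |
Completion: 100=9  101=12  102=30  103=15  104=18  105=23
Turnaround (C−A): 100=6  101=7  102=23  103=8  104=10  105=13
Turnaround(104) = completion − arrival = 18 − 8 = 10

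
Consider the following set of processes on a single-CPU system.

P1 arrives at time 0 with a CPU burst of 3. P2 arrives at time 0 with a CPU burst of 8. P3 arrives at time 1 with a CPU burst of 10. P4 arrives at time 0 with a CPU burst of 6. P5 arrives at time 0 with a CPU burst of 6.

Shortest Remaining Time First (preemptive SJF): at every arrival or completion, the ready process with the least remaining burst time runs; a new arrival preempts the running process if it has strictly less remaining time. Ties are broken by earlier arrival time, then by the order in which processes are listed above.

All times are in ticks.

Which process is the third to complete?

P5

Timeline: | P1 0-3 | P4 3-9 | P5 9-15 | P2 15-23 | P3 23-33 |
Completion: P1=3  P2=23  P3=33  P4=9  P5=15
Turnaround (C−A): P1=3  P2=23  P3=32  P4=9  P5=15
Finish order: P1 → P4 → P5 → P2 → P3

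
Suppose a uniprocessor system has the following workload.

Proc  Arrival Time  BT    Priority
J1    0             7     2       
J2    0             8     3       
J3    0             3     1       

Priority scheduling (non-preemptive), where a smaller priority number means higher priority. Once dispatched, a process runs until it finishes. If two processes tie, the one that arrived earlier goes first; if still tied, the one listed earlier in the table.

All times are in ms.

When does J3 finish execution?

Gantt: | J3 0-3 | J1 3-10 | J2 10-18 |
Completion: J1=10  J2=18  J3=3
Turnaround (C−A): J1=10  J2=18  J3=3

3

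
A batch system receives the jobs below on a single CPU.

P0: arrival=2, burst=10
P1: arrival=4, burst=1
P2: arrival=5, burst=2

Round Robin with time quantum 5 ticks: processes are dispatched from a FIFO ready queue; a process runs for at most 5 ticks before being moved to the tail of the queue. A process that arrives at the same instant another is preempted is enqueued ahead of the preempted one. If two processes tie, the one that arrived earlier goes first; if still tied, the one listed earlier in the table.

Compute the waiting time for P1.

3

Schedule: | idle 0-2 | P0 2-7 | P1 7-8 | P2 8-10 | P0 10-15 |
Completion: P0=15  P1=8  P2=10
Turnaround (C−A): P0=13  P1=4  P2=5
Waiting(P1) = turnaround − burst = 4 − 1 = 3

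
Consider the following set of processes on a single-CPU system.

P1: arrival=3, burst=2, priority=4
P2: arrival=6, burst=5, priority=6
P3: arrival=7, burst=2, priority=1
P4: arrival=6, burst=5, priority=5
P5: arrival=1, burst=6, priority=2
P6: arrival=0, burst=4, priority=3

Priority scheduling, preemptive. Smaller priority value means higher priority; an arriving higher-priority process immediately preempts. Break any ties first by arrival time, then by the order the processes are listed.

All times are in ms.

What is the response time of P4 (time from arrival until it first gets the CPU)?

Timeline: | P6 0-1 | P5 1-7 | P3 7-9 | P6 9-12 | P1 12-14 | P4 14-19 | P2 19-24 |
Completion: P1=14  P2=24  P3=9  P4=19  P5=7  P6=12
Turnaround (C−A): P1=11  P2=18  P3=2  P4=13  P5=6  P6=12
Response(P4) = first start − arrival = 14 − 6 = 8

8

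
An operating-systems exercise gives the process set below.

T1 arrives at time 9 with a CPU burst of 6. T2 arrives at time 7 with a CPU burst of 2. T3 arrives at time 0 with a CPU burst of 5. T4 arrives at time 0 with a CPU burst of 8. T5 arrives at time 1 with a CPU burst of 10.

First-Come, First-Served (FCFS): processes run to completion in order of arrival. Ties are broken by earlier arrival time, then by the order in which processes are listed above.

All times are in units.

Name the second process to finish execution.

T4

Timeline: | T3 0-5 | T4 5-13 | T5 13-23 | T2 23-25 | T1 25-31 |
Completion: T1=31  T2=25  T3=5  T4=13  T5=23
Turnaround (C−A): T1=22  T2=18  T3=5  T4=13  T5=22
Finish order: T3 → T4 → T5 → T2 → T1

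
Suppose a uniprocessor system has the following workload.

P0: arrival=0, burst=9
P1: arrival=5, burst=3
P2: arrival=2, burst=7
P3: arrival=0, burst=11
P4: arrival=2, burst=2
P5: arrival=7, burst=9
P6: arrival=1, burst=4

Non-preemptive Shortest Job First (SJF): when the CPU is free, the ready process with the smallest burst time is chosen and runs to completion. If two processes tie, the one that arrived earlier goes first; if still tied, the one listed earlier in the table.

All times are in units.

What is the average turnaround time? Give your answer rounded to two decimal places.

19.86

Gantt: | P0 0-9 | P4 9-11 | P1 11-14 | P6 14-18 | P2 18-25 | P5 25-34 | P3 34-45 |
Completion: P0=9  P1=14  P2=25  P3=45  P4=11  P5=34  P6=18
Turnaround (C−A): P0=9  P1=9  P2=23  P3=45  P4=9  P5=27  P6=17
Turnaround times: P0=9, P1=9, P2=23, P3=45, P4=9, P5=27, P6=17
Average turnaround = (9+9+23+45+9+27+17) / 7 = 139/7 = 19.86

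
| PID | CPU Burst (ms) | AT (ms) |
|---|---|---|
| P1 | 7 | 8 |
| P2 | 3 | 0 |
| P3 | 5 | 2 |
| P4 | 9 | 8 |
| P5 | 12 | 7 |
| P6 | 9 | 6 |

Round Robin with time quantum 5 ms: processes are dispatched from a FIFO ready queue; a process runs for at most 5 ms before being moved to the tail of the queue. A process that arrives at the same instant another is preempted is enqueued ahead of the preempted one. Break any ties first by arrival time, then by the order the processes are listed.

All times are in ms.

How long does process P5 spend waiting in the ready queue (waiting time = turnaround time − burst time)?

Timeline: | P2 0-3 | P3 3-8 | P6 8-13 | P5 13-18 | P1 18-23 | P4 23-28 | P6 28-32 | P5 32-37 | P1 37-39 | P4 39-43 | P5 43-45 |
Completion: P1=39  P2=3  P3=8  P4=43  P5=45  P6=32
Turnaround (C−A): P1=31  P2=3  P3=6  P4=35  P5=38  P6=26
Waiting(P5) = turnaround − burst = 38 − 12 = 26

26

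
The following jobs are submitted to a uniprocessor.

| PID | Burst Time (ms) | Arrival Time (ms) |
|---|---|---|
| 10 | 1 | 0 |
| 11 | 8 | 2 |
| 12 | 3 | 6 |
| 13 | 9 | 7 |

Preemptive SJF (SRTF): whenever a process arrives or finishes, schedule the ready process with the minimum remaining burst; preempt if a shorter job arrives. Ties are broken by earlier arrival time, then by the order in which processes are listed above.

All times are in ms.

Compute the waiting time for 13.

Schedule: | 10 0-1 | idle 1-2 | 11 2-6 | 12 6-9 | 11 9-13 | 13 13-22 |
Completion: 10=1  11=13  12=9  13=22
Turnaround (C−A): 10=1  11=11  12=3  13=15
Waiting(13) = turnaround − burst = 15 − 9 = 6

6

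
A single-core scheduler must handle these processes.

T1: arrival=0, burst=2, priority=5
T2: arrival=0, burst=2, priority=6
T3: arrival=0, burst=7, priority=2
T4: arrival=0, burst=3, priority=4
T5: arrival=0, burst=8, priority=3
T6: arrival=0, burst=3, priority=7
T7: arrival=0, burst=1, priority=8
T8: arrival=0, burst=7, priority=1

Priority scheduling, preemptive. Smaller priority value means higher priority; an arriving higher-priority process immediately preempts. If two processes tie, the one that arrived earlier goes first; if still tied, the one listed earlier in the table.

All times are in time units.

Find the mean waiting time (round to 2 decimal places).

19.50

Schedule: | T8 0-7 | T3 7-14 | T5 14-22 | T4 22-25 | T1 25-27 | T2 27-29 | T6 29-32 | T7 32-33 |
Completion: T1=27  T2=29  T3=14  T4=25  T5=22  T6=32  T7=33  T8=7
Waiting times: T1=25, T2=27, T3=7, T4=22, T5=14, T6=29, T7=32, T8=0
Average waiting = (25+27+7+22+14+29+32+0) / 8 = 156/8 = 19.50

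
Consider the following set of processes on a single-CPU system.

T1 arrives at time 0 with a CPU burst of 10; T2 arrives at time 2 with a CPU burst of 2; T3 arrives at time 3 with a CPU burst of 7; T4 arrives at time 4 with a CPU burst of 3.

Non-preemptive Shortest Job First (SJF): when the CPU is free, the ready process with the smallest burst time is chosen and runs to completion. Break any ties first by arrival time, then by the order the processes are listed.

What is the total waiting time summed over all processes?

28

Schedule: | T1 0-10 | T2 10-12 | T4 12-15 | T3 15-22 |
Completion: T1=10  T2=12  T3=22  T4=15
Turnaround (C−A): T1=10  T2=10  T3=19  T4=11
Waiting = turnaround − burst: T1=0, T2=8, T3=12, T4=8
Total waiting = 0 + 8 + 12 + 8 = 28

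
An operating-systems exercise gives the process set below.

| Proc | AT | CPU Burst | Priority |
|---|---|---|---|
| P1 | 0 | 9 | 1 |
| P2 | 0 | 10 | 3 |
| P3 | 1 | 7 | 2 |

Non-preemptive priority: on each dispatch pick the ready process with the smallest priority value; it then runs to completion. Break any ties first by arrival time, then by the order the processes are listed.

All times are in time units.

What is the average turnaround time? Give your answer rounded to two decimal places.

16.67

Gantt: | P1 0-9 | P3 9-16 | P2 16-26 |
Completion: P1=9  P2=26  P3=16
Turnaround (C−A): P1=9  P2=26  P3=15
Turnaround times: P1=9, P2=26, P3=15
Average turnaround = (9+26+15) / 3 = 50/3 = 16.67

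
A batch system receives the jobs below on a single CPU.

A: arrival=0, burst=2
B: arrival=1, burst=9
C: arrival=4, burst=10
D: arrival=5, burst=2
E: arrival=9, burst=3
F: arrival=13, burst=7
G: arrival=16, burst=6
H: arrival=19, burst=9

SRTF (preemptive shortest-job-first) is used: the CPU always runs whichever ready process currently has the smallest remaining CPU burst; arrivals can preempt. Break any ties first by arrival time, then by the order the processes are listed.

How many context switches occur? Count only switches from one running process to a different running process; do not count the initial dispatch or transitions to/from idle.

9

Schedule: | A 0-2 | B 2-5 | D 5-7 | B 7-9 | E 9-12 | B 12-16 | G 16-22 | F 22-29 | H 29-38 | C 38-48 |
Completion: A=2  B=16  C=48  D=7  E=12  F=29  G=22  H=38
Turnaround (C−A): A=2  B=15  C=44  D=2  E=3  F=16  G=6  H=19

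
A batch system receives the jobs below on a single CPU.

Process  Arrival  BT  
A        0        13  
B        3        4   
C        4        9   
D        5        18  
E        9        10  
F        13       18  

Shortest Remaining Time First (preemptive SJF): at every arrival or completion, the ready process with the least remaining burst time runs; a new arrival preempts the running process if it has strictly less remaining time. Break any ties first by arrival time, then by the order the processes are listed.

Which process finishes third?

A

Gantt: | A 0-3 | B 3-7 | C 7-16 | A 16-26 | E 26-36 | D 36-54 | F 54-72 |
Completion: A=26  B=7  C=16  D=54  E=36  F=72
Turnaround (C−A): A=26  B=4  C=12  D=49  E=27  F=59
Finish order: B → C → A → E → D → F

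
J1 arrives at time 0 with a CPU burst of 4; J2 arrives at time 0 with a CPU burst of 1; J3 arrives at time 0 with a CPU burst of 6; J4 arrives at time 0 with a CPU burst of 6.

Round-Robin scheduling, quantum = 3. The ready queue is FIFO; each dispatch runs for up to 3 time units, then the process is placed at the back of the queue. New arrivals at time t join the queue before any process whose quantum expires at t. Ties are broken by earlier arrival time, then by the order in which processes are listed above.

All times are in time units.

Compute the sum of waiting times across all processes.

Timeline: | J1 0-3 | J2 3-4 | J3 4-7 | J4 7-10 | J1 10-11 | J3 11-14 | J4 14-17 |
Completion: J1=11  J2=4  J3=14  J4=17
Waiting = turnaround − burst: J1=7, J2=3, J3=8, J4=11
Total waiting = 7 + 3 + 8 + 11 = 29

29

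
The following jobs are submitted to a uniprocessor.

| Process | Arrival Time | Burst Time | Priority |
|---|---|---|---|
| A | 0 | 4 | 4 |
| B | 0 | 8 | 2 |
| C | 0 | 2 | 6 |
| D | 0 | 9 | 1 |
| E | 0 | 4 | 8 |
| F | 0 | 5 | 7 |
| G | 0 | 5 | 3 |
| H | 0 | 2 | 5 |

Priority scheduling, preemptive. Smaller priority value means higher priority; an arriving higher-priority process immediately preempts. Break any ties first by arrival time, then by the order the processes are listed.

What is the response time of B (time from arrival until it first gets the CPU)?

Gantt: | D 0-9 | B 9-17 | G 17-22 | A 22-26 | H 26-28 | C 28-30 | F 30-35 | E 35-39 |
Completion: A=26  B=17  C=30  D=9  E=39  F=35  G=22  H=28
Response(B) = first start − arrival = 9 − 0 = 9

9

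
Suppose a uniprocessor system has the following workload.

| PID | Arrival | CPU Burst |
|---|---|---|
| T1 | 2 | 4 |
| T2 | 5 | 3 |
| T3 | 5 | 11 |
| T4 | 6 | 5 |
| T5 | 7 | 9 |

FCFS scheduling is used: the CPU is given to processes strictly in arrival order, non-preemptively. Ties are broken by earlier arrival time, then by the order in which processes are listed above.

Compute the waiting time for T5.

18

Timeline: | idle 0-2 | T1 2-6 | T2 6-9 | T3 9-20 | T4 20-25 | T5 25-34 |
Completion: T1=6  T2=9  T3=20  T4=25  T5=34
Turnaround (C−A): T1=4  T2=4  T3=15  T4=19  T5=27
Waiting(T5) = turnaround − burst = 27 − 9 = 18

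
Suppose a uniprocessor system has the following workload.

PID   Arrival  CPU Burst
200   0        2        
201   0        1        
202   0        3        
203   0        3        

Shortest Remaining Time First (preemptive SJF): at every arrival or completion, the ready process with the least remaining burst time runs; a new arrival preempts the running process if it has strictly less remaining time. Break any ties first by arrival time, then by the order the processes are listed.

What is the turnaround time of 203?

9

Schedule: | 201 0-1 | 200 1-3 | 202 3-6 | 203 6-9 |
Completion: 200=3  201=1  202=6  203=9
Turnaround (C−A): 200=3  201=1  202=6  203=9
Turnaround(203) = completion − arrival = 9 − 0 = 9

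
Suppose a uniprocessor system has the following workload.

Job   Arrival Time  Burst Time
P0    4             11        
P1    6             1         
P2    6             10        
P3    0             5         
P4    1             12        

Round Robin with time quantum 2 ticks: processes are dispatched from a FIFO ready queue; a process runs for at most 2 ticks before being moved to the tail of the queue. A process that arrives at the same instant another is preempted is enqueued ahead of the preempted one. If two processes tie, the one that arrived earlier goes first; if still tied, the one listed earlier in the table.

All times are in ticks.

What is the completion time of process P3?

Timeline: | P3 0-2 | P4 2-4 | P3 4-6 | P0 6-8 | P4 8-10 | P1 10-11 | P2 11-13 | P3 13-14 | P0 14-16 | P4 16-18 | P2 18-20 | P0 20-22 | P4 22-24 | P2 24-26 | P0 26-28 | P4 28-30 | P2 30-32 | P0 32-34 | P4 34-36 | P2 36-38 | P0 38-39 |
Completion: P0=39  P1=11  P2=38  P3=14  P4=36
Turnaround (C−A): P0=35  P1=5  P2=32  P3=14  P4=35

14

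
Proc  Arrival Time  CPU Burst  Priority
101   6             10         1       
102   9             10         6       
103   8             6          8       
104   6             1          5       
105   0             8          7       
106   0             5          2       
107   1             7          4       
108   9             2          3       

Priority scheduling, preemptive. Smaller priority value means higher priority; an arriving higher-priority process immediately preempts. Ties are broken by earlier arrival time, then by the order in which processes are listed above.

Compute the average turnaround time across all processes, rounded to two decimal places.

22.00

Schedule: | 106 0-5 | 107 5-6 | 101 6-16 | 108 16-18 | 107 18-24 | 104 24-25 | 102 25-35 | 105 35-43 | 103 43-49 |
Completion: 101=16  102=35  103=49  104=25  105=43  106=5  107=24  108=18
Turnaround (C−A): 101=10  102=26  103=41  104=19  105=43  106=5  107=23  108=9
Turnaround times: 101=10, 102=26, 103=41, 104=19, 105=43, 106=5, 107=23, 108=9
Average turnaround = (10+26+41+19+43+5+23+9) / 8 = 176/8 = 22.00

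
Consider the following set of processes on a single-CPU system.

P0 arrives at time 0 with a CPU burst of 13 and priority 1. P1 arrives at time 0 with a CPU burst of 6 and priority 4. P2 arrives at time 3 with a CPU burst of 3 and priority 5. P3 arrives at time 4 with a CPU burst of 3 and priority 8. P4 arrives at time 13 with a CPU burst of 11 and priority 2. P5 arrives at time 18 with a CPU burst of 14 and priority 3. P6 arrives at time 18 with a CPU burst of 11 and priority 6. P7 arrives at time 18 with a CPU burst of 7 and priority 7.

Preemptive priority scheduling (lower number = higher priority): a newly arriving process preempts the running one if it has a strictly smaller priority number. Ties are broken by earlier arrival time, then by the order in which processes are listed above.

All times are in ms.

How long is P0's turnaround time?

13

Schedule: | P0 0-13 | P4 13-24 | P5 24-38 | P1 38-44 | P2 44-47 | P6 47-58 | P7 58-65 | P3 65-68 |
Completion: P0=13  P1=44  P2=47  P3=68  P4=24  P5=38  P6=58  P7=65
Turnaround (C−A): P0=13  P1=44  P2=44  P3=64  P4=11  P5=20  P6=40  P7=47
Turnaround(P0) = completion − arrival = 13 − 0 = 13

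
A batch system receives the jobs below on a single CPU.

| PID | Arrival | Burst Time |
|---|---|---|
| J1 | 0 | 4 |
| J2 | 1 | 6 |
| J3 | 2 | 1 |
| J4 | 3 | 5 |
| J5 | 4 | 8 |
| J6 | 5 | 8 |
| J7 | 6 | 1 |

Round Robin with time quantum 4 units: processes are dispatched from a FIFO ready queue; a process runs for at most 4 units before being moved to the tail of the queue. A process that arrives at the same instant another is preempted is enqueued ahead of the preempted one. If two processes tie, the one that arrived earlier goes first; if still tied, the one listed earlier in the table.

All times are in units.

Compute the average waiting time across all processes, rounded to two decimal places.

13.14

Schedule: | J1 0-4 | J2 4-8 | J3 8-9 | J4 9-13 | J5 13-17 | J6 17-21 | J7 21-22 | J2 22-24 | J4 24-25 | J5 25-29 | J6 29-33 |
Completion: J1=4  J2=24  J3=9  J4=25  J5=29  J6=33  J7=22
Turnaround (C−A): J1=4  J2=23  J3=7  J4=22  J5=25  J6=28  J7=16
Waiting times: J1=0, J2=17, J3=6, J4=17, J5=17, J6=20, J7=15
Average waiting = (0+17+6+17+17+20+15) / 7 = 92/7 = 13.14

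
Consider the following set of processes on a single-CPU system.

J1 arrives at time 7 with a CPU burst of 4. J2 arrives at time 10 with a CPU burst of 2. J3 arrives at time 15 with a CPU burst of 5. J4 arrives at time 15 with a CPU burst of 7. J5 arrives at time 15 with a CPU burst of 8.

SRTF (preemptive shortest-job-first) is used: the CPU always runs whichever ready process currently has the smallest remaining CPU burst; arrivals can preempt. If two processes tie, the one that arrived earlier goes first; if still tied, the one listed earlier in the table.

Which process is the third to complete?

Schedule: | idle 0-7 | J1 7-11 | J2 11-13 | idle 13-15 | J3 15-20 | J4 20-27 | J5 27-35 |
Completion: J1=11  J2=13  J3=20  J4=27  J5=35
Turnaround (C−A): J1=4  J2=3  J3=5  J4=12  J5=20
Finish order: J1 → J2 → J3 → J4 → J5

J3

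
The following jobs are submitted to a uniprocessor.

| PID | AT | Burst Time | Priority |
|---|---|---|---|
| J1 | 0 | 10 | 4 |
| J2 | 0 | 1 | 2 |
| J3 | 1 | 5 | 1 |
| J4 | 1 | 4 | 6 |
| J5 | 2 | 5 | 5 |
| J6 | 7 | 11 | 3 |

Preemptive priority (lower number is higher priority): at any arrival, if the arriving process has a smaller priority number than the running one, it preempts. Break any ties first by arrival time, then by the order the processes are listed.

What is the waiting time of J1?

17

Gantt: | J2 0-1 | J3 1-6 | J1 6-7 | J6 7-18 | J1 18-27 | J5 27-32 | J4 32-36 |
Completion: J1=27  J2=1  J3=6  J4=36  J5=32  J6=18
Turnaround (C−A): J1=27  J2=1  J3=5  J4=35  J5=30  J6=11
Waiting(J1) = turnaround − burst = 27 − 10 = 17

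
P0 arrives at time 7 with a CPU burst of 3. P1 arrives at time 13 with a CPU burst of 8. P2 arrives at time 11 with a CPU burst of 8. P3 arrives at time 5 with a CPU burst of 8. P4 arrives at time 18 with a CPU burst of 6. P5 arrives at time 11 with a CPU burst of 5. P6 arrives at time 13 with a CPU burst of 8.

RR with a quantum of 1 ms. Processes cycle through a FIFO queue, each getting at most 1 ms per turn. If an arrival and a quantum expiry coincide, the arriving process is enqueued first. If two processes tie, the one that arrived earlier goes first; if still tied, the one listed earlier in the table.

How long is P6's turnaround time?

Timeline: | idle 0-5 | P3 5-7 | P0 7-8 | P3 8-9 | P0 9-10 | P3 10-11 | P0 11-12 | P2 12-13 | P5 13-14 | P3 14-15 | P1 15-16 | P6 16-17 | P2 17-18 | P5 18-19 | P3 19-20 | P1 20-21 | P6 21-22 | P4 22-23 | P2 23-24 | P5 24-25 | P3 25-26 | P1 26-27 | P6 27-28 | P4 28-29 | P2 29-30 | P5 30-31 | P3 31-32 | P1 32-33 | P6 33-34 | P4 34-35 | P2 35-36 | P5 36-37 | P1 37-38 | P6 38-39 | P4 39-40 | P2 40-41 | P1 41-42 | P6 42-43 | P4 43-44 | P2 44-45 | P1 45-46 | P6 46-47 | P4 47-48 | P2 48-49 | P1 49-50 | P6 50-51 |
Completion: P0=12  P1=50  P2=49  P3=32  P4=48  P5=37  P6=51
Turnaround (C−A): P0=5  P1=37  P2=38  P3=27  P4=30  P5=26  P6=38
Turnaround(P6) = completion − arrival = 51 − 13 = 38

38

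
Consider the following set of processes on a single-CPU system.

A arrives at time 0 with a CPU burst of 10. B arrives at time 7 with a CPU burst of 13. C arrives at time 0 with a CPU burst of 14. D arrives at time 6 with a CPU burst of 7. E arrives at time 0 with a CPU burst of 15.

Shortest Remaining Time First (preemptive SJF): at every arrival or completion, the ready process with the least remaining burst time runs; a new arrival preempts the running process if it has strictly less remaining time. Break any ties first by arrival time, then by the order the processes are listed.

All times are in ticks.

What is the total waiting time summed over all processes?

88

Timeline: | A 0-10 | D 10-17 | B 17-30 | C 30-44 | E 44-59 |
Completion: A=10  B=30  C=44  D=17  E=59
Waiting = turnaround − burst: A=0, B=10, C=30, D=4, E=44
Total waiting = 0 + 10 + 30 + 4 + 44 = 88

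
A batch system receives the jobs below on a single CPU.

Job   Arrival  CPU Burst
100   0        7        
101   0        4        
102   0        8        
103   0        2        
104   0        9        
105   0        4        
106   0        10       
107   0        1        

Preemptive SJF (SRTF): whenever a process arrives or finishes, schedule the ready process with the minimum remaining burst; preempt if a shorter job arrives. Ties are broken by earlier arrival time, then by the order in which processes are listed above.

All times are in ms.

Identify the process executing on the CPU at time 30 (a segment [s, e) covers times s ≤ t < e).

Schedule: | 107 0-1 | 103 1-3 | 101 3-7 | 105 7-11 | 100 11-18 | 102 18-26 | 104 26-35 | 106 35-45 |
Completion: 100=18  101=7  102=26  103=3  104=35  105=11  106=45  107=1
Turnaround (C−A): 100=18  101=7  102=26  103=3  104=35  105=11  106=45  107=1

104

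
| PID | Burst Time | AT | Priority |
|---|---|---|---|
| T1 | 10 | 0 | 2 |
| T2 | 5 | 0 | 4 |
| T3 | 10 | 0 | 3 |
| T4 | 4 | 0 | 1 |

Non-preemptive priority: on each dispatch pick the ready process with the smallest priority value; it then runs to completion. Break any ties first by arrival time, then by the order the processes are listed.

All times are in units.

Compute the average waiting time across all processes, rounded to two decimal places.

Timeline: | T4 0-4 | T1 4-14 | T3 14-24 | T2 24-29 |
Completion: T1=14  T2=29  T3=24  T4=4
Waiting times: T1=4, T2=24, T3=14, T4=0
Average waiting = (4+24+14+0) / 4 = 42/4 = 10.50

10.50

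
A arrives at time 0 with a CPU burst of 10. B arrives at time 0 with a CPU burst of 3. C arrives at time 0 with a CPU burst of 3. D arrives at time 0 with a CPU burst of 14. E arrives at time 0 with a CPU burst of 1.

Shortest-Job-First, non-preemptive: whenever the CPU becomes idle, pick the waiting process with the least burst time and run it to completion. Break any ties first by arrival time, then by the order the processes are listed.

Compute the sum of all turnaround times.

Schedule: | E 0-1 | B 1-4 | C 4-7 | A 7-17 | D 17-31 |
Completion: A=17  B=4  C=7  D=31  E=1
Turnaround (C−A): A=17  B=4  C=7  D=31  E=1
Turnaround = completion − arrival: A=17, B=4, C=7, D=31, E=1
Total turnaround = 17 + 4 + 7 + 31 + 1 = 60

60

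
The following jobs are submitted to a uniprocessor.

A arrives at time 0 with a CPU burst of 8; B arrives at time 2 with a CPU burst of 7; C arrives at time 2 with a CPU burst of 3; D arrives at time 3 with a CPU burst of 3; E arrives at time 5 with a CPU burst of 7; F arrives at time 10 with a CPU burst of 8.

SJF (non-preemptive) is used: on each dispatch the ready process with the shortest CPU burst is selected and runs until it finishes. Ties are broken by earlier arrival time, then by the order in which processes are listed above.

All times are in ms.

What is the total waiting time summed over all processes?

60

Schedule: | A 0-8 | C 8-11 | D 11-14 | B 14-21 | E 21-28 | F 28-36 |
Completion: A=8  B=21  C=11  D=14  E=28  F=36
Waiting = turnaround − burst: A=0, B=12, C=6, D=8, E=16, F=18
Total waiting = 0 + 12 + 6 + 8 + 16 + 18 = 60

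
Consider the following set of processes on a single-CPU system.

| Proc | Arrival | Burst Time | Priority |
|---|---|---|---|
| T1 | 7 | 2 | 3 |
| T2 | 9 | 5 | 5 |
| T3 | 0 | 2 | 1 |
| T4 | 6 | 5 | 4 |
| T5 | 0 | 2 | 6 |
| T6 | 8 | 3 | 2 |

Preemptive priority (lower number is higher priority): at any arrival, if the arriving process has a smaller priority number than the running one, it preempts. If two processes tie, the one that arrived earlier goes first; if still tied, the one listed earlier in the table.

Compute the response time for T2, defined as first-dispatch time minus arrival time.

Schedule: | T3 0-2 | T5 2-4 | idle 4-6 | T4 6-7 | T1 7-8 | T6 8-11 | T1 11-12 | T4 12-16 | T2 16-21 |
Completion: T1=12  T2=21  T3=2  T4=16  T5=4  T6=11
Turnaround (C−A): T1=5  T2=12  T3=2  T4=10  T5=4  T6=3
Response(T2) = first start − arrival = 16 − 9 = 7

7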